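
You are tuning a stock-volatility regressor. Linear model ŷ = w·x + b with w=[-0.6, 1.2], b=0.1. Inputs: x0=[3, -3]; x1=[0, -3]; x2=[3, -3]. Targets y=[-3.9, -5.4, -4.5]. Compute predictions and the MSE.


ŷ0 = (-0.6)·(3) + (1.2)·(-3) + 0.1 = -5.3
ŷ1 = (-0.6)·(0) + (1.2)·(-3) + 0.1 = -3.5
ŷ2 = (-0.6)·(3) + (1.2)·(-3) + 0.1 = -5.3
errors² = [1.96, 3.61, 0.64]
MSE = 6.2100/3 = 2.07

2.07


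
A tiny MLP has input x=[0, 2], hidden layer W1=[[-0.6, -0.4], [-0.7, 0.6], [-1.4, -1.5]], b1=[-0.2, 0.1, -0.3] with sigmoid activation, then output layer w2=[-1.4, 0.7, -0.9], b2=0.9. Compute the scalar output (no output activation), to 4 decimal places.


z1[0] = (-0.6)·(0) + (-0.4)·(2) - 0.2 = -1.0
z1[1] = (-0.7)·(0) + (0.6)·(2) + 0.1 = 1.3
z1[2] = (-1.4)·(0) + (-1.5)·(2) - 0.3 = -3.3
h = sigmoid(z1) = [0.2689, 0.7858, 0.0356]
output = (-1.4)·(0.2689) + (0.7)·(0.7858) + (-0.9)·(0.0356) + 0.9 = 1.0416

1.0416


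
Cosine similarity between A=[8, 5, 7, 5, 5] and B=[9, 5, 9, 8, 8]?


A·B = 8·9 + 5·5 + 7·9 + 5·8 + 5·8 = 240
‖A‖ = √188 = 13.7113, ‖B‖ = √315 = 17.7482
cos = 240/(√188·√315) = 240/√59220 = 0.9862

0.9862


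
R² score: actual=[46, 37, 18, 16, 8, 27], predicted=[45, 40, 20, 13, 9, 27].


ȳ = 25.3333
SS_res = Σ(y-ŷ)² = 24
SS_tot = Σ(y-ȳ)² = 1007.33
R² = 1 - SS_res/SS_tot = 1 - 0.0238 = 0.9762

0.9762


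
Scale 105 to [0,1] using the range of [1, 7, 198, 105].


min=1, max=198
(105-1)/(198-1) = 104/197 = 0.5279

0.5279


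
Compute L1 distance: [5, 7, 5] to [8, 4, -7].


d = |5-8| + |7-4| + |5+ 7|
  = 3 + 3 + 12
  = 18

18


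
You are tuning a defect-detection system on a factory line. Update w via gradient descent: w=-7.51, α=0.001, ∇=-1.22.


w_new = w - α·∇
= -7.51 - 0.001·-1.22
= -7.51 + 0.00122
= -7.50878

-7.50878


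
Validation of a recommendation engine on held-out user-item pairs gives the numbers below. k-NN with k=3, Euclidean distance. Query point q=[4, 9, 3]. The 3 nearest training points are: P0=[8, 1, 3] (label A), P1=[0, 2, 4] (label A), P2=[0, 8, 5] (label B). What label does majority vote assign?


d(q,P0) = 8.9443  (label A)
d(q,P1) = 8.124  (label A)
d(q,P2) = 4.5826  (label B)
Votes: A=2, B=1
Majority → A

A


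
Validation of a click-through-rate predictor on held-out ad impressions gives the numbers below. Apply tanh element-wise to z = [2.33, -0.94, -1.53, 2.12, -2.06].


tanh(2.33) = 0.9812
tanh(-0.94) = -0.7352
tanh(-1.53) = -0.9104
tanh(2.12) = 0.9716
tanh(-2.06) = -0.968
result = [0.9812, -0.7352, -0.9104, 0.9716, -0.968]

[0.9812, -0.7352, -0.9104, 0.9716, -0.968]


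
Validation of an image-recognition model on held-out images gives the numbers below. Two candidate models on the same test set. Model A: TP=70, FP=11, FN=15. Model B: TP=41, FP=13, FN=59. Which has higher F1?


Model A: P=70/81=0.8642, R=70/85=0.8235, F1=2PR/(P+R)=2TP/(2TP+FP+FN)=140/166=0.8434
Model B: P=41/54=0.7593, R=41/100=0.41, F1=2PR/(P+R)=2TP/(2TP+FP+FN)=82/154=0.5325
0.8434 > 0.5325 → Model A

Model A


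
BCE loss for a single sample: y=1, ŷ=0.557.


BCE = -[y·ln(p) + (1-y)·ln(1-p)]
= -1·ln(0.557) - 0
= -ln(0.557) = 0.5852

0.5852


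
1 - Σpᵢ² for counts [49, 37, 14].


Probabilities: [49/100, 37/100, 14/100] ≈ [0.49, 0.37, 0.14]
Σpᵢ² = (2401 + 1369 + 196)/100² = 3966/10000
Gini = 1 - Σpᵢ² = 1 - 3966/10000 = 0.6034

0.6034


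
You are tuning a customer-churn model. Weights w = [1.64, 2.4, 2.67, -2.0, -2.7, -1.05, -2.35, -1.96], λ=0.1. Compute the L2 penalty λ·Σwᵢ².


‖w‖₂² = (1.64)² + (2.4)² + (2.67)² + (-2.0)² + (-2.7)² + (-1.05)² + (-2.35)² + (-1.96)²
     = 2.6896 + 5.76 + 7.1289 + 4 + 7.29 + 1.1025 + 5.5225 + 3.8416
     = 37.3351
λ·‖w‖₂² = 0.1·37.3351 = 3.73351

3.73351


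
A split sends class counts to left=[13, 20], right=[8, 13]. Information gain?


Parent = [21, 33], H_parent = 0.9641
H_left = 0.9673 (n=33), H_right = 0.9587 (n=21)
H_children = (33/54)·0.9673 + (21/54)·0.9587 = 0.964
IG = 0.9641 - 0.964 = 0.0001

0.0001


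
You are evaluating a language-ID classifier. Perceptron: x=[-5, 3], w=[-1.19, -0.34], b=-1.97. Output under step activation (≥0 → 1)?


z = (-5)·(-1.19) + (3)·(-0.34) - 1.97
  = 2.96
step(z) = 1 (z≥0)

1


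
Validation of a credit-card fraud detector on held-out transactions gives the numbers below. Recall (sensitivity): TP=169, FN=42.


Recall = TP/(TP+FN)
= 169/(169+42)
= 169/211 = 80.09%

80.09%


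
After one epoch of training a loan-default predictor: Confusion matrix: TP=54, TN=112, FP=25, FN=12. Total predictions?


Total = TP + TN + FP + FN
= 54 + 112 + 25 + 12
= 203
(Predicted positive: 79, predicted negative: 124)

203


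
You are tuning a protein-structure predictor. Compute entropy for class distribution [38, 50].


Probabilities: [38/88, 50/88] ≈ [0.4318, 0.5682]
H = -((38/88)·log₂(38/88) + (50/88)·log₂(50/88))
  = 0.9865 bits

0.9865 bits


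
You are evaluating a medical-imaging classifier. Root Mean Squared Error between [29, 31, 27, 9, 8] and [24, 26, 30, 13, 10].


MSE = 79/5 = 15.8
RMSE = √(79/5) = 3.9749

3.9749


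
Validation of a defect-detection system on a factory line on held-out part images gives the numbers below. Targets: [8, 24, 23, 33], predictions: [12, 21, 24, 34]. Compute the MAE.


Absolute errors: |8-12|=4, |24-21|=3, |23-24|=1, |33-34|=1
Sum = 9
MAE = 9/4 = 9/4

9/4


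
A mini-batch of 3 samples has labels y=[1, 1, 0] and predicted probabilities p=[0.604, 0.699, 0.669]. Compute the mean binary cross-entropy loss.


L[0] = -ln(0.604) = 0.5042
L[1] = -ln(0.699) = 0.3581
L[2] = -ln(1-0.669) = -ln(0.331) = 1.1056
mean = (0.5042 + 0.3581 + 1.1056)/3 = 0.656

0.656


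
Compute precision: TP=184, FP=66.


Precision = TP/(TP+FP)
= 184/(184+66)
= 184/250 = 73.6%

73.6%


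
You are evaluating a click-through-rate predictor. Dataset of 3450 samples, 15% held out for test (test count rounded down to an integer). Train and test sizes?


Test = ⌊3450·15/100⌋ = 517
Train = 3450 - 517 = 2933

Train: 2933, Test: 517


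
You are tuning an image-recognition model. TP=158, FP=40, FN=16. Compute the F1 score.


Precision = 158/198 = 0.798
Recall = 158/174 = 0.908
F1 = 2·P·R/(P+R) = 2·TP/(2·TP+FP+FN) = 316/(316+40+16) = 316/372 = 0.8495

0.8495


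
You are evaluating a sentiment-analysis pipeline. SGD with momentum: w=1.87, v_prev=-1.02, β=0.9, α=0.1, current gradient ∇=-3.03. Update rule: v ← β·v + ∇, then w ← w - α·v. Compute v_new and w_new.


v_new = 0.9·-1.02 - 3.03 = -0.918 - 3.03 = -3.948
w_new = 1.87 - 0.1·-3.948 = 1.87 + 0.3948 = 2.2648

v_new=-3.948, w_new=2.2648


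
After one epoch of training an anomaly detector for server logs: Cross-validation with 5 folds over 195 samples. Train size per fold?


Fold size = 195/5 = 39
Training per fold = 195 - 39 = 156

156


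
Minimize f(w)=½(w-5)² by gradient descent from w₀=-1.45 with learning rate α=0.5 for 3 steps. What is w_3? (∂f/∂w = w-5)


step 1: grad = -1.45-5 = -6.45; w = -1.45 - 0.5·(-6.45) = 1.775
step 2: grad = 1.775-5 = -3.225; w = 1.775 - 0.5·(-3.225) = 3.3875
step 3: grad = 3.3875-5 = -1.6125; w = 3.3875 - 0.5·(-1.6125) = 4.19375

4.19375


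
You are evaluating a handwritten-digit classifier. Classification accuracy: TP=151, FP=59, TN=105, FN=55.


Accuracy = (TP+TN)/(TP+TN+FP+FN)
= (151+105)/(370)
= 256/370 = 69.19%

69.19%


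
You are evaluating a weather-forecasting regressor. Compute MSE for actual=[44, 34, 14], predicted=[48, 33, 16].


Squared errors: (44-48)²=16, (34-33)²=1, (14-16)²=4
Sum = 21
MSE = 21/3 = 7

7


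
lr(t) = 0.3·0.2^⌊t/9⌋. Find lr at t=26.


n_drops = ⌊26/9⌋ = 2
lr = 0.3·0.2^2 = 0.3·0.04 = 0.012

0.012


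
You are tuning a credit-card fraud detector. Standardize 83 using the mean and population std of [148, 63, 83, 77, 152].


μ = 104.6, σ = 37.6542
z = (83 - 104.6)/37.6542 = -0.5736

-0.5736


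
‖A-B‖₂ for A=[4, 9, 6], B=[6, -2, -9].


d = √((4-6)² + (9+ 2)² + (6+ 9)²)
  = √(4 + 121 + 225)
  = √350 = 18.7083

18.7083


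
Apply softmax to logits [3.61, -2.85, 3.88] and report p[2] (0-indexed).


Exponentials: e^3.61=36.9661, e^-2.85=0.0578, e^3.88=48.4242
Sum = 85.4481
Softmax = [0.4326, 0.0007, 0.5667]
p[2] = 48.4242/85.4481 = 0.5667

0.5667


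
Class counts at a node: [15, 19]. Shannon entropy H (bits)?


Probabilities: [15/34, 19/34] ≈ [0.4412, 0.5588]
H = -((15/34)·log₂(15/34) + (19/34)·log₂(19/34))
  = 0.99 bits

0.99 bits


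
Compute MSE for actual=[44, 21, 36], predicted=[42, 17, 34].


Squared errors: (44-42)²=4, (21-17)²=16, (36-34)²=4
Sum = 24
MSE = 24/3 = 8

8


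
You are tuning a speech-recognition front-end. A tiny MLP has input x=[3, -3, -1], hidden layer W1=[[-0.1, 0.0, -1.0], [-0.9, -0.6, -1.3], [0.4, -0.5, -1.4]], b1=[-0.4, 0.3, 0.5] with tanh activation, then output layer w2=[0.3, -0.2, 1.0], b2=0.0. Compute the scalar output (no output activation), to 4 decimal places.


z1[0] = (-0.1)·(3) + (0.0)·(-3) + (-1.0)·(-1) - 0.4 = 0.3
z1[1] = (-0.9)·(3) + (-0.6)·(-3) + (-1.3)·(-1) + 0.3 = 0.7
z1[2] = (0.4)·(3) + (-0.5)·(-3) + (-1.4)·(-1) + 0.5 = 4.6
h = tanh(z1) = [0.2913, 0.6044, 0.9998]
output = (0.3)·(0.2913) + (-0.2)·(0.6044) + (1.0)·(0.9998) + 0.0 = 0.9663

0.9663


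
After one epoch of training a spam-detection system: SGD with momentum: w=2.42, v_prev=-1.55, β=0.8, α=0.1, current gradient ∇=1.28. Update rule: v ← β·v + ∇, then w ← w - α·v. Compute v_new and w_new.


v_new = 0.8·-1.55 + 1.28 = -1.24 + 1.28 = 0.04
w_new = 2.42 - 0.1·0.04 = 2.42 - 0.004 = 2.416

v_new=0.04, w_new=2.416


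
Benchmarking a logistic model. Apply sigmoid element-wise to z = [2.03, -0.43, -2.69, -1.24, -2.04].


σ(2.03) = 1/(1+e^-2.03) = 0.8839
σ(-0.43) = 1/(1+e^0.43) = 0.3941
σ(-2.69) = 1/(1+e^2.69) = 0.0636
σ(-1.24) = 1/(1+e^1.24) = 0.2244
σ(-2.04) = 1/(1+e^2.04) = 0.1151
result = [0.8839, 0.3941, 0.0636, 0.2244, 0.1151]

[0.8839, 0.3941, 0.0636, 0.2244, 0.1151]


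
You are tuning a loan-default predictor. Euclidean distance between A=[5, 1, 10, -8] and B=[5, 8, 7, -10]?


d = √((5-5)² + (1-8)² + (10-7)² + (-8+ 10)²)
  = √(0 + 49 + 9 + 4)
  = √62 = 7.874

7.874


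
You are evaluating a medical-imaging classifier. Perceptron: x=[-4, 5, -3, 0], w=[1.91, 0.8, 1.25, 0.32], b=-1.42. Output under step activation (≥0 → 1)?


z = (-4)·(1.91) + (5)·(0.8) + (-3)·(1.25) + (0)·(0.32) - 1.42
  = -8.81
step(z) = 0 (z<0)

0


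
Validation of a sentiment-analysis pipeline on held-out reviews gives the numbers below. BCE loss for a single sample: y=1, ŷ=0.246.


BCE = -[y·ln(p) + (1-y)·ln(1-p)]
= -1·ln(0.246) - 0
= -ln(0.246) = 1.4024

1.4024


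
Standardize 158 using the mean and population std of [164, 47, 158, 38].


μ = 101.75, σ = 59.3733
z = (158 - 101.75)/59.3733 = 0.9474

0.9474


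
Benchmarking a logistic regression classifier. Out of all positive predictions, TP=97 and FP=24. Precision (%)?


Precision = TP/(TP+FP)
= 97/(97+24)
= 97/121 = 80.17%

80.17%


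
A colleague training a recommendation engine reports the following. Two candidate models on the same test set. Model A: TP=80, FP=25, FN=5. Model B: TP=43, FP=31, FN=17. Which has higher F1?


Model A: P=80/105=0.7619, R=80/85=0.9412, F1=2PR/(P+R)=2TP/(2TP+FP+FN)=160/190=0.8421
Model B: P=43/74=0.5811, R=43/60=0.7167, F1=2PR/(P+R)=2TP/(2TP+FP+FN)=86/134=0.6418
0.8421 > 0.6418 → Model A

Model A


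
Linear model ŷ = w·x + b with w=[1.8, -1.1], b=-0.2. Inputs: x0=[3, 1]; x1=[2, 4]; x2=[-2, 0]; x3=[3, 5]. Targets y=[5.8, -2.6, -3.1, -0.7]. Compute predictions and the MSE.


ŷ0 = (1.8)·(3) + (-1.1)·(1) - 0.2 = 4.1
ŷ1 = (1.8)·(2) + (-1.1)·(4) - 0.2 = -1.0
ŷ2 = (1.8)·(-2) + (-1.1)·(0) - 0.2 = -3.8
ŷ3 = (1.8)·(3) + (-1.1)·(5) - 0.2 = -0.3
errors² = [2.89, 2.56, 0.49, 0.16]
MSE = 6.1000/4 = 1.525

1.525


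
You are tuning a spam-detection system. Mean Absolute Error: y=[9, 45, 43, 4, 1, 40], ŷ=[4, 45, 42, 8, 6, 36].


Absolute errors: |9-4|=5, |45-45|=0, |43-42|=1, |4-8|=4, |1-6|=5, |40-36|=4
Sum = 19
MAE = 19/6 = 19/6

19/6


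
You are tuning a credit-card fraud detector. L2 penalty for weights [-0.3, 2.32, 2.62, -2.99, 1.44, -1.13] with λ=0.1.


‖w‖₂² = (-0.3)² + (2.32)² + (2.62)² + (-2.99)² + (1.44)² + (-1.13)²
     = 0.09 + 5.3824 + 6.8644 + 8.9401 + 2.0736 + 1.2769
     = 24.6274
λ·‖w‖₂² = 0.1·24.6274 = 2.46274

2.46274


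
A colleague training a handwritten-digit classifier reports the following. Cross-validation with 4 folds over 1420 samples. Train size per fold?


Fold size = 1420/4 = 355
Training per fold = 1420 - 355 = 1065

1065


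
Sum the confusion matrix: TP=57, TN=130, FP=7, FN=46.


Total = TP + TN + FP + FN
= 57 + 130 + 7 + 46
= 240
(Predicted positive: 64, predicted negative: 176)

240


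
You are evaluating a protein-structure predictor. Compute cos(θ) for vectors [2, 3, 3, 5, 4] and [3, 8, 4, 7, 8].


A·B = 2·3 + 3·8 + 3·4 + 5·7 + 4·8 = 109
‖A‖ = √63 = 7.9373, ‖B‖ = √202 = 14.2127
cos = 109/(√63·√202) = 109/√12726 = 0.9662

0.9662


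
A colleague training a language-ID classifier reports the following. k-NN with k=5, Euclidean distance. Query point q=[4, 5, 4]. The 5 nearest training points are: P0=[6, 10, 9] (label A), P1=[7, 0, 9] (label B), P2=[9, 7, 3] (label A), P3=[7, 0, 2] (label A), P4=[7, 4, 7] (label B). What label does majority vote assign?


d(q,P0) = 7.3485  (label A)
d(q,P1) = 7.6811  (label B)
d(q,P2) = 5.4772  (label A)
d(q,P3) = 6.1644  (label A)
d(q,P4) = 4.3589  (label B)
Votes: A=3, B=2
Majority → A

A


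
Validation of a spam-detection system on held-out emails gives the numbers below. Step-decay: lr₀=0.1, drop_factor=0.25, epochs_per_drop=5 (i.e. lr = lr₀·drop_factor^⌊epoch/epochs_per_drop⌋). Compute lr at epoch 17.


n_drops = ⌊17/5⌋ = 3
lr = 0.1·0.25^3 = 0.1·0.015625 = 0.0015625

0.0015625


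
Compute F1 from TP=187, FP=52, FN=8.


Precision = 187/239 = 0.7824
Recall = 187/195 = 0.959
F1 = 2·P·R/(P+R) = 2·TP/(2·TP+FP+FN) = 374/(374+52+8) = 374/434 = 0.8618

0.8618


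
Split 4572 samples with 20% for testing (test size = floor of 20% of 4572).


Test = ⌊4572·20/100⌋ = 914
Train = 4572 - 914 = 3658

Train: 3658, Test: 914


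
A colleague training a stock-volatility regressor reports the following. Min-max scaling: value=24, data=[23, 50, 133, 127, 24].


min=23, max=133
(24-23)/(133-23) = 1/110 = 0.0091

0.0091


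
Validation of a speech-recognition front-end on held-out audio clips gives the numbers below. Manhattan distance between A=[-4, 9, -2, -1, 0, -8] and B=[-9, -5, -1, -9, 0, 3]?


d = |-4+ 9| + |9+ 5| + |-2+ 1| + |-1+ 9| + |0-0| + |-8-3|
  = 5 + 14 + 1 + 8 + 0 + 11
  = 39

39


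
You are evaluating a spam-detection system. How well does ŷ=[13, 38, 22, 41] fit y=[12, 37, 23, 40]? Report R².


ȳ = 28
SS_res = Σ(y-ŷ)² = 4
SS_tot = Σ(y-ȳ)² = 506
R² = 1 - SS_res/SS_tot = 1 - 0.0079 = 0.9921

0.9921


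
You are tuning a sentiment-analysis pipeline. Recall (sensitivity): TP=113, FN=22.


Recall = TP/(TP+FN)
= 113/(113+22)
= 113/135 = 83.7%

83.7%


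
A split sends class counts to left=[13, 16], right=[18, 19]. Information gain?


Parent = [31, 35], H_parent = 0.9973
H_left = 0.9923 (n=29), H_right = 0.9995 (n=37)
H_children = (29/66)·0.9923 + (37/66)·0.9995 = 0.9963
IG = 0.9973 - 0.9963 = 0.001

0.001


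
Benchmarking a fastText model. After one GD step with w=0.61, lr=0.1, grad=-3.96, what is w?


w_new = w - α·∇
= 0.61 - 0.1·-3.96
= 0.61 + 0.396
= 1.006

1.006


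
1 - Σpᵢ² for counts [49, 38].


Probabilities: [49/87, 38/87] ≈ [0.5632, 0.4368]
Σpᵢ² = (2401 + 1444)/87² = 3845/7569
Gini = 1 - Σpᵢ² = 1 - 3845/7569 = 0.492

0.492


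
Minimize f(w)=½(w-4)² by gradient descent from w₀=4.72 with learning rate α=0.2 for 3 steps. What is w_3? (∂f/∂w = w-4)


step 1: grad = 4.72-4 = 0.72; w = 4.72 - 0.2·(0.72) = 4.576
step 2: grad = 4.576-4 = 0.576; w = 4.576 - 0.2·(0.576) = 4.4608
step 3: grad = 4.4608-4 = 0.4608; w = 4.4608 - 0.2·(0.4608) = 4.36864

4.36864


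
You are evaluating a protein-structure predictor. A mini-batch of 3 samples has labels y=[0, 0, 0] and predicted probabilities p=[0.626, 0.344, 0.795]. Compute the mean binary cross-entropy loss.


L[0] = -ln(1-0.626) = -ln(0.374) = 0.9835
L[1] = -ln(1-0.344) = -ln(0.656) = 0.4216
L[2] = -ln(1-0.795) = -ln(0.205) = 1.5847
mean = (0.9835 + 0.4216 + 1.5847)/3 = 0.9966

0.9966


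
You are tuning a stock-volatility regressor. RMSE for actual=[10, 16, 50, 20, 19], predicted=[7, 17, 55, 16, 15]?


MSE = 67/5 = 13.4
RMSE = √(67/5) = 3.6606

3.6606


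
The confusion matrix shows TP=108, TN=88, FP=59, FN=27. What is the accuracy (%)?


Accuracy = (TP+TN)/(TP+TN+FP+FN)
= (108+88)/(282)
= 196/282 = 69.5%

69.5%


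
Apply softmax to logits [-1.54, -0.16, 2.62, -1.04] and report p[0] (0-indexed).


Exponentials: e^-1.54=0.2144, e^-0.16=0.8521, e^2.62=13.7357, e^-1.04=0.3535
Sum = 15.1557
Softmax = [0.0141, 0.0562, 0.9063, 0.0233]
p[0] = 0.2144/15.1557 = 0.0141

0.0141


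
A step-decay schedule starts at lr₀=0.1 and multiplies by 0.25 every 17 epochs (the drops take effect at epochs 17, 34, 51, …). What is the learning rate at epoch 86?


n_drops = ⌊86/17⌋ = 5
lr = 0.1·0.25^5 = 0.1·0.0009765625 = 0.00009765625

0.00009765625


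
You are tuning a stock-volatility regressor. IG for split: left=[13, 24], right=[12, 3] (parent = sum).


Parent = [25, 27], H_parent = 0.9989
H_left = 0.9353 (n=37), H_right = 0.7219 (n=15)
H_children = (37/52)·0.9353 + (15/52)·0.7219 = 0.8737
IG = 0.9989 - 0.8737 = 0.1252

0.1252


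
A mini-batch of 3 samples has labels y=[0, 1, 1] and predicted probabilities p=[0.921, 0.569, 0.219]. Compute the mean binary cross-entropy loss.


L[0] = -ln(1-0.921) = -ln(0.079) = 2.5383
L[1] = -ln(0.569) = 0.5639
L[2] = -ln(0.219) = 1.5187
mean = (2.5383 + 0.5639 + 1.5187)/3 = 1.5403

1.5403


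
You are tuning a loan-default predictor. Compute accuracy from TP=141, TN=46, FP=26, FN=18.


Accuracy = (TP+TN)/(TP+TN+FP+FN)
= (141+46)/(231)
= 187/231 = 80.95%

80.95%


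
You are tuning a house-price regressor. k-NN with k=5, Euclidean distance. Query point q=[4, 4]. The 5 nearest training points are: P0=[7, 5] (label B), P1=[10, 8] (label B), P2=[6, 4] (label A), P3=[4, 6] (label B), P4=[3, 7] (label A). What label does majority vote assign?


d(q,P0) = 3.1623  (label B)
d(q,P1) = 7.2111  (label B)
d(q,P2) = 2.0  (label A)
d(q,P3) = 2.0  (label B)
d(q,P4) = 3.1623  (label A)
Votes: A=2, B=3
Majority → B

B


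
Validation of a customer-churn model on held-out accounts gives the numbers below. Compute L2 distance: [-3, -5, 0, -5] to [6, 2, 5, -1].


d = √((-3-6)² + (-5-2)² + (0-5)² + (-5+ 1)²)
  = √(81 + 49 + 25 + 16)
  = √171 = 13.0767

13.0767


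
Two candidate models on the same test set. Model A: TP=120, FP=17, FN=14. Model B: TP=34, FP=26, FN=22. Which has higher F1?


Model A: P=120/137=0.8759, R=120/134=0.8955, F1=2PR/(P+R)=2TP/(2TP+FP+FN)=240/271=0.8856
Model B: P=34/60=0.5667, R=34/56=0.6071, F1=2PR/(P+R)=2TP/(2TP+FP+FN)=68/116=0.5862
0.8856 > 0.5862 → Model A

Model A


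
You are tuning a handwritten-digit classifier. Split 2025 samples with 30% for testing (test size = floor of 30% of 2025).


Test = ⌊2025·30/100⌋ = 607
Train = 2025 - 607 = 1418

Train: 1418, Test: 607


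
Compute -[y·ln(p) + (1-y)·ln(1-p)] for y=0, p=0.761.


BCE = -[y·ln(p) + (1-y)·ln(1-p)]
= -0 - 1·ln(1-0.761)
= -ln(0.239) = 1.4313

1.4313


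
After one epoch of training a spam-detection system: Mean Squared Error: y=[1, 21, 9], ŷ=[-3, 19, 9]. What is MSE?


Squared errors: (1+ 3)²=16, (21-19)²=4, (9-9)²=0
Sum = 20
MSE = 20/3 = 20/3

20/3


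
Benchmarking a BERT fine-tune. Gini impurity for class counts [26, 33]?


Probabilities: [26/59, 33/59] ≈ [0.4407, 0.5593]
Σpᵢ² = (676 + 1089)/59² = 1765/3481
Gini = 1 - Σpᵢ² = 1 - 1765/3481 = 0.493

0.493


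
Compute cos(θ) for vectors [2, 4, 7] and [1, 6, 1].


A·B = 2·1 + 4·6 + 7·1 = 33
‖A‖ = √69 = 8.3066, ‖B‖ = √38 = 6.1644
cos = 33/(√69·√38) = 33/√2622 = 0.6445

0.6445


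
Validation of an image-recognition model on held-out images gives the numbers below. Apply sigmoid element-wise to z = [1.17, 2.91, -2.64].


σ(1.17) = 1/(1+e^-1.17) = 0.7631
σ(2.91) = 1/(1+e^-2.91) = 0.9483
σ(-2.64) = 1/(1+e^2.64) = 0.0666
result = [0.7631, 0.9483, 0.0666]

[0.7631, 0.9483, 0.0666]


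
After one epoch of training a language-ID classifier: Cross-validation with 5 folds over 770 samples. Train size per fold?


Fold size = 770/5 = 154
Training per fold = 770 - 154 = 616

616


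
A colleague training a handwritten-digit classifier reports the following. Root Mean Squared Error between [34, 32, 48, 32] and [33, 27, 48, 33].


MSE = 27/4 = 6.75
RMSE = √(27/4) = 2.5981

2.5981


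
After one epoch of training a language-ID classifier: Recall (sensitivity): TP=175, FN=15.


Recall = TP/(TP+FN)
= 175/(175+15)
= 175/190 = 92.11%

92.11%


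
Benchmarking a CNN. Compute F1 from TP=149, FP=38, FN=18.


Precision = 149/187 = 0.7968
Recall = 149/167 = 0.8922
F1 = 2·P·R/(P+R) = 2·TP/(2·TP+FP+FN) = 298/(298+38+18) = 298/354 = 0.8418

0.8418


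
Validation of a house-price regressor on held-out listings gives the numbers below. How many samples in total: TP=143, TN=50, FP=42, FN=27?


Total = TP + TN + FP + FN
= 143 + 50 + 42 + 27
= 262
(Predicted positive: 185, predicted negative: 77)

262


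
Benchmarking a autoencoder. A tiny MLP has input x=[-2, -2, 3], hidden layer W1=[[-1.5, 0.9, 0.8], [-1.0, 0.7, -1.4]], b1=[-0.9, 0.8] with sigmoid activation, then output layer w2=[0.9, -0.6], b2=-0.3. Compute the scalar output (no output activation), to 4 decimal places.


z1[0] = (-1.5)·(-2) + (0.9)·(-2) + (0.8)·(3) - 0.9 = 2.7
z1[1] = (-1.0)·(-2) + (0.7)·(-2) + (-1.4)·(3) + 0.8 = -2.8
h = sigmoid(z1) = [0.937, 0.0573]
output = (0.9)·(0.937) + (-0.6)·(0.0573) - 0.3 = 0.5089

0.5089


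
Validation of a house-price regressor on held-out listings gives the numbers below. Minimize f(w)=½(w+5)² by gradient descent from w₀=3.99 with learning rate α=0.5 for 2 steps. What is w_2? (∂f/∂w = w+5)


step 1: grad = 3.99+5 = 8.99; w = 3.99 - 0.5·(8.99) = -0.505
step 2: grad = -0.505+5 = 4.495; w = -0.505 - 0.5·(4.495) = -2.7525

-2.7525


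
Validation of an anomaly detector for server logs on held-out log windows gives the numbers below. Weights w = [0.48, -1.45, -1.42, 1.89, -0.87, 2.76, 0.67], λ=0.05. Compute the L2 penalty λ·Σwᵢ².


‖w‖₂² = (0.48)² + (-1.45)² + (-1.42)² + (1.89)² + (-0.87)² + (2.76)² + (0.67)²
     = 0.2304 + 2.1025 + 2.0164 + 3.5721 + 0.7569 + 7.6176 + 0.4489
     = 16.7448
λ·‖w‖₂² = 0.05·16.7448 = 0.83724

0.83724


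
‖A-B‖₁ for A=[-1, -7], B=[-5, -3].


d = |-1+ 5| + |-7+ 3|
  = 4 + 4
  = 8

8


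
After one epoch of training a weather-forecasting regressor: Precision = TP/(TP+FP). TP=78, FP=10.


Precision = TP/(TP+FP)
= 78/(78+10)
= 78/88 = 88.64%

88.64%


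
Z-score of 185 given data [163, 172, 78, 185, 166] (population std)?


μ = 152.8, σ = 38.1544
z = (185 - 152.8)/38.1544 = 0.8439

0.8439


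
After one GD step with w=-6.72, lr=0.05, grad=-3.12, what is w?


w_new = w - α·∇
= -6.72 - 0.05·-3.12
= -6.72 + 0.156
= -6.564

-6.564


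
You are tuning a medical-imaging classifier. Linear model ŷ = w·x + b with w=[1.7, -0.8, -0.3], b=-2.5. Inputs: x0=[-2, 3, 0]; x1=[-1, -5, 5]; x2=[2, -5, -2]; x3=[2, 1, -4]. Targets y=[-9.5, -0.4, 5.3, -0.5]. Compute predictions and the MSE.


ŷ0 = (1.7)·(-2) + (-0.8)·(3) + (-0.3)·(0) - 2.5 = -8.3
ŷ1 = (1.7)·(-1) + (-0.8)·(-5) + (-0.3)·(5) - 2.5 = -1.7
ŷ2 = (1.7)·(2) + (-0.8)·(-5) + (-0.3)·(-2) - 2.5 = 5.5
ŷ3 = (1.7)·(2) + (-0.8)·(1) + (-0.3)·(-4) - 2.5 = 1.3
errors² = [1.44, 1.69, 0.04, 3.24]
MSE = 6.4100/4 = 1.6025

1.6025


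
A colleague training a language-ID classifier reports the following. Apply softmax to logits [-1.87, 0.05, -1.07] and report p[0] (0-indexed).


Exponentials: e^-1.87=0.1541, e^0.05=1.0513, e^-1.07=0.343
Sum = 1.5484
Softmax = [0.0995, 0.6789, 0.2215]
p[0] = 0.1541/1.5484 = 0.0995

0.0995


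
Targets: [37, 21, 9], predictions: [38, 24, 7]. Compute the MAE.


Absolute errors: |37-38|=1, |21-24|=3, |9-7|=2
Sum = 6
MAE = 6/3 = 2

2


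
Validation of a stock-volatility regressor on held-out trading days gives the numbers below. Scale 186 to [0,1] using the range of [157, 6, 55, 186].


min=6, max=186
(186-6)/(186-6) = 180/180 = 1.0

1.0


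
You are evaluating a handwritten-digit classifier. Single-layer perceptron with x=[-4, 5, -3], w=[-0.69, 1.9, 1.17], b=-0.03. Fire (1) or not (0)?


z = (-4)·(-0.69) + (5)·(1.9) + (-3)·(1.17) - 0.03
  = 8.72
step(z) = 1 (z≥0)

1


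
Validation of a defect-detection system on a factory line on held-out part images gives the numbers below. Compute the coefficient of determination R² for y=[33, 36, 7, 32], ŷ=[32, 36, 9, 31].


ȳ = 27
SS_res = Σ(y-ŷ)² = 6
SS_tot = Σ(y-ȳ)² = 542
R² = 1 - SS_res/SS_tot = 1 - 0.0111 = 0.9889

0.9889


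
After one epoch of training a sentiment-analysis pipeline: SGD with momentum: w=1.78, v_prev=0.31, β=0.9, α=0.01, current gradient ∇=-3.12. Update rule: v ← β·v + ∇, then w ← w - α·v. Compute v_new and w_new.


v_new = 0.9·0.31 - 3.12 = 0.279 - 3.12 = -2.841
w_new = 1.78 - 0.01·-2.841 = 1.78 + 0.02841 = 1.80841

v_new=-2.841, w_new=1.80841


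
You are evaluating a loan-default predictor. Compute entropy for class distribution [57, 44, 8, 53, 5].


Probabilities: [57/167, 44/167, 8/167, 53/167, 5/167] ≈ [0.3413, 0.2635, 0.0479, 0.3174, 0.0299]
H = -((57/167)·log₂(57/167) + (44/167)·log₂(44/167) + (8/167)·log₂(8/167) + (53/167)·log₂(53/167) + (5/167)·log₂(5/167))
  = 1.9234 bits

1.9234 bits


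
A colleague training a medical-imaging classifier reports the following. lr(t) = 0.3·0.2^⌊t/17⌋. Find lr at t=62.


n_drops = ⌊62/17⌋ = 3
lr = 0.3·0.2^3 = 0.3·0.008 = 0.0024

0.0024


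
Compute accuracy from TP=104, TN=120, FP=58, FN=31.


Accuracy = (TP+TN)/(TP+TN+FP+FN)
= (104+120)/(313)
= 224/313 = 71.57%

71.57%


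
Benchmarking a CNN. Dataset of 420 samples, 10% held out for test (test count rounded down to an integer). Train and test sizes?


Test = ⌊420·10/100⌋ = 42
Train = 420 - 42 = 378

Train: 378, Test: 42


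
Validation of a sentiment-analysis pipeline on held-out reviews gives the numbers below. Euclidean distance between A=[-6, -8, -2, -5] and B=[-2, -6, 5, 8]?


d = √((-6+ 2)² + (-8+ 6)² + (-2-5)² + (-5-8)²)
  = √(16 + 4 + 49 + 169)
  = √238 = 15.4272

15.4272


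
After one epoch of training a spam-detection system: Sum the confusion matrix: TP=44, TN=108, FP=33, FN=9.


Total = TP + TN + FP + FN
= 44 + 108 + 33 + 9
= 194
(Predicted positive: 77, predicted negative: 117)

194


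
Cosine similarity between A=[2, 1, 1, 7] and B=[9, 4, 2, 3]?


A·B = 2·9 + 1·4 + 1·2 + 7·3 = 45
‖A‖ = √55 = 7.4162, ‖B‖ = √110 = 10.4881
cos = 45/(√55·√110) = 45/√6050 = 0.5785

0.5785


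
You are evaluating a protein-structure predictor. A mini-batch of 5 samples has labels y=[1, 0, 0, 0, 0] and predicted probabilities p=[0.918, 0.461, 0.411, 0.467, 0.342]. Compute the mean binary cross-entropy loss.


L[0] = -ln(0.918) = 0.0856
L[1] = -ln(1-0.461) = -ln(0.539) = 0.618
L[2] = -ln(1-0.411) = -ln(0.589) = 0.5293
L[3] = -ln(1-0.467) = -ln(0.533) = 0.6292
L[4] = -ln(1-0.342) = -ln(0.658) = 0.4186
mean = (0.0856 + 0.618 + 0.5293 + 0.6292 + 0.4186)/5 = 0.4561

0.4561


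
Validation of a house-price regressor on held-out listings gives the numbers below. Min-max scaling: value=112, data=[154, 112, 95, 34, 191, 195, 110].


min=34, max=195
(112-34)/(195-34) = 78/161 = 0.4845

0.4845


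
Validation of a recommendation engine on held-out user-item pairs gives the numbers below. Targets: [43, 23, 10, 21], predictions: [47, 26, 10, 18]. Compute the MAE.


Absolute errors: |43-47|=4, |23-26|=3, |10-10|=0, |21-18|=3
Sum = 10
MAE = 10/4 = 5/2

5/2


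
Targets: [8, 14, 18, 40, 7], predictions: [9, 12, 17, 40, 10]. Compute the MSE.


Squared errors: (8-9)²=1, (14-12)²=4, (18-17)²=1, (40-40)²=0, (7-10)²=9
Sum = 15
MSE = 15/5 = 3

3


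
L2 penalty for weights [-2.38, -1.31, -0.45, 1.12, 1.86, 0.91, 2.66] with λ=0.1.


‖w‖₂² = (-2.38)² + (-1.31)² + (-0.45)² + (1.12)² + (1.86)² + (0.91)² + (2.66)²
     = 5.6644 + 1.7161 + 0.2025 + 1.2544 + 3.4596 + 0.8281 + 7.0756
     = 20.2007
λ·‖w‖₂² = 0.1·20.2007 = 2.02007

2.02007


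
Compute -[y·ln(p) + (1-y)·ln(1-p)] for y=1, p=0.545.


BCE = -[y·ln(p) + (1-y)·ln(1-p)]
= -1·ln(0.545) - 0
= -ln(0.545) = 0.607

0.607


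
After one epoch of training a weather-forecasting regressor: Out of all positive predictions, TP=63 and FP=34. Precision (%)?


Precision = TP/(TP+FP)
= 63/(63+34)
= 63/97 = 64.95%

64.95%


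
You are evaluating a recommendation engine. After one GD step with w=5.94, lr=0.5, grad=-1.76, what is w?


w_new = w - α·∇
= 5.94 - 0.5·-1.76
= 5.94 + 0.88
= 6.82

6.82


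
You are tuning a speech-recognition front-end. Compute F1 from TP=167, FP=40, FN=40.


Precision = 167/207 = 0.8068
Recall = 167/207 = 0.8068
F1 = 2·P·R/(P+R) = 2·TP/(2·TP+FP+FN) = 334/(334+40+40) = 334/414 = 0.8068

0.8068


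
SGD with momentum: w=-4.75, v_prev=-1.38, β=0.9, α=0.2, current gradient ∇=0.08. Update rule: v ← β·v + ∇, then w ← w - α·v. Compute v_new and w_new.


v_new = 0.9·-1.38 + 0.08 = -1.242 + 0.08 = -1.162
w_new = -4.75 - 0.2·-1.162 = -4.75 + 0.2324 = -4.5176

v_new=-1.162, w_new=-4.5176


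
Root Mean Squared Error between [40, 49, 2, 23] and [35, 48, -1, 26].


MSE = 44/4 = 11
RMSE = √(44/4) = 3.3166

3.3166


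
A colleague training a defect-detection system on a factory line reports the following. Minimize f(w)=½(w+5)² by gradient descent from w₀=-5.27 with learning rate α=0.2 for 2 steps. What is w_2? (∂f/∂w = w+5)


step 1: grad = -5.27+5 = -0.27; w = -5.27 - 0.2·(-0.27) = -5.216
step 2: grad = -5.216+5 = -0.216; w = -5.216 - 0.2·(-0.216) = -5.1728

-5.1728


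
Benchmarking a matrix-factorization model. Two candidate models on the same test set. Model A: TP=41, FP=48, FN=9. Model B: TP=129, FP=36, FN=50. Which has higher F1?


Model A: P=41/89=0.4607, R=41/50=0.82, F1=2PR/(P+R)=2TP/(2TP+FP+FN)=82/139=0.5899
Model B: P=129/165=0.7818, R=129/179=0.7207, F1=2PR/(P+R)=2TP/(2TP+FP+FN)=258/344=0.75
0.5899 < 0.75 → Model B

Model B


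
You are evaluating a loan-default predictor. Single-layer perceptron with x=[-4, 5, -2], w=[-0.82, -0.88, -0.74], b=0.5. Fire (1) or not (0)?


z = (-4)·(-0.82) + (5)·(-0.88) + (-2)·(-0.74) + 0.5
  = 0.86
step(z) = 1 (z≥0)

1


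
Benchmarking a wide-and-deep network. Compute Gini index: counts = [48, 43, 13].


Probabilities: [48/104, 43/104, 13/104] ≈ [0.4615, 0.4135, 0.125]
Σpᵢ² = (2304 + 1849 + 169)/104² = 4322/10816
Gini = 1 - Σpᵢ² = 1 - 4322/10816 = 0.6004

0.6004


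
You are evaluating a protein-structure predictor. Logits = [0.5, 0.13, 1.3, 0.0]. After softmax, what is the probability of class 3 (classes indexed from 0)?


Exponentials: e^0.5=1.6487, e^0.13=1.1388, e^1.3=3.6693, e^0.0=1
Sum = 7.4568
Softmax = [0.2211, 0.1527, 0.4921, 0.1341]
p[3] = 1/7.4568 = 0.1341

0.1341


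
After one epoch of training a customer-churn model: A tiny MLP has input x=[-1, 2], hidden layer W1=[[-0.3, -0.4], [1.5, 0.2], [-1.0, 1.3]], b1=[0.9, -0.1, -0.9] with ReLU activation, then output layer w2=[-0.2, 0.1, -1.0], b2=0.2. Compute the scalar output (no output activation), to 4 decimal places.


z1[0] = (-0.3)·(-1) + (-0.4)·(2) + 0.9 = 0.4
z1[1] = (1.5)·(-1) + (0.2)·(2) - 0.1 = -1.2
z1[2] = (-1.0)·(-1) + (1.3)·(2) - 0.9 = 2.7
h = ReLU(z1) = [0.4, 0.0, 2.7]
output = (-0.2)·(0.4) + (0.1)·(0.0) + (-1.0)·(2.7) + 0.2 = -2.58

-2.58


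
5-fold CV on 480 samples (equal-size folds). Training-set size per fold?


Fold size = 480/5 = 96
Training per fold = 480 - 96 = 384

384


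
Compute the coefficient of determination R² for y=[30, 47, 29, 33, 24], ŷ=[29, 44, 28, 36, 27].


ȳ = 32.6
SS_res = Σ(y-ŷ)² = 29
SS_tot = Σ(y-ȳ)² = 301.2
R² = 1 - SS_res/SS_tot = 1 - 0.0963 = 0.9037

0.9037


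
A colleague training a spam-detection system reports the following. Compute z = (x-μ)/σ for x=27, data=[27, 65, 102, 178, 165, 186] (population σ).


μ = 120.5, σ = 60.1962
z = (27 - 120.5)/60.1962 = -1.5533

-1.5533


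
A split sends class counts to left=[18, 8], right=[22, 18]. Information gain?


Parent = [40, 26], H_parent = 0.9673
H_left = 0.8905 (n=26), H_right = 0.9928 (n=40)
H_children = (26/66)·0.8905 + (40/66)·0.9928 = 0.9525
IG = 0.9673 - 0.9525 = 0.0148

0.0148


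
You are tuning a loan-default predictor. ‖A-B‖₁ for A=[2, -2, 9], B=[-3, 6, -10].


d = |2+ 3| + |-2-6| + |9+ 10|
  = 5 + 8 + 19
  = 32

32


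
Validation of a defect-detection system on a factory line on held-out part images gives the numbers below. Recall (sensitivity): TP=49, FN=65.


Recall = TP/(TP+FN)
= 49/(49+65)
= 49/114 = 42.98%

42.98%


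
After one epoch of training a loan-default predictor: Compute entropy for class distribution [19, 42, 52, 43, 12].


Probabilities: [19/168, 42/168, 52/168, 43/168, 12/168] ≈ [0.1131, 0.25, 0.3095, 0.256, 0.0714]
H = -((19/168)·log₂(19/168) + (42/168)·log₂(42/168) + (52/168)·log₂(52/168) + (43/168)·log₂(43/168) + (12/168)·log₂(12/168))
  = 2.1545 bits

2.1545 bits


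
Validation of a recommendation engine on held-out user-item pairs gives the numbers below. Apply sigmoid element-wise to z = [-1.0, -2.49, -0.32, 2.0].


σ(-1.0) = 1/(1+e^1.0) = 0.2689
σ(-2.49) = 1/(1+e^2.49) = 0.0766
σ(-0.32) = 1/(1+e^0.32) = 0.4207
σ(2.0) = 1/(1+e^-2.0) = 0.8808
result = [0.2689, 0.0766, 0.4207, 0.8808]

[0.2689, 0.0766, 0.4207, 0.8808]


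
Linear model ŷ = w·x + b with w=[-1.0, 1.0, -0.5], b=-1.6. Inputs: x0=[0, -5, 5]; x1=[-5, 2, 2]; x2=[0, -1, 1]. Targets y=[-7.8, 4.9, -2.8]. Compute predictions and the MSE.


ŷ0 = (-1.0)·(0) + (1.0)·(-5) + (-0.5)·(5) - 1.6 = -9.1
ŷ1 = (-1.0)·(-5) + (1.0)·(2) + (-0.5)·(2) - 1.6 = 4.4
ŷ2 = (-1.0)·(0) + (1.0)·(-1) + (-0.5)·(1) - 1.6 = -3.1
errors² = [1.69, 0.25, 0.09]
MSE = 2.0300/3 = 0.6767

0.6767


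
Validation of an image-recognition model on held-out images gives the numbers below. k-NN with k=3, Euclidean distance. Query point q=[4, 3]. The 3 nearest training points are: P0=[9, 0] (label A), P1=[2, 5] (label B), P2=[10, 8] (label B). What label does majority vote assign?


d(q,P0) = 5.831  (label A)
d(q,P1) = 2.8284  (label B)
d(q,P2) = 7.8102  (label B)
Votes: A=1, B=2
Majority → B

B


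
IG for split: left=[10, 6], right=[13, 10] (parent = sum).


Parent = [23, 16], H_parent = 0.9766
H_left = 0.9544 (n=16), H_right = 0.9877 (n=23)
H_children = (16/39)·0.9544 + (23/39)·0.9877 = 0.974
IG = 0.9766 - 0.974 = 0.0026

0.0026


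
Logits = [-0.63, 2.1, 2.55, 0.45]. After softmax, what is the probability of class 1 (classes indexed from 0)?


Exponentials: e^-0.63=0.5326, e^2.1=8.1662, e^2.55=12.8071, e^0.45=1.5683
Sum = 23.0742
Softmax = [0.0231, 0.3539, 0.555, 0.068]
p[1] = 8.1662/23.0742 = 0.3539

0.3539


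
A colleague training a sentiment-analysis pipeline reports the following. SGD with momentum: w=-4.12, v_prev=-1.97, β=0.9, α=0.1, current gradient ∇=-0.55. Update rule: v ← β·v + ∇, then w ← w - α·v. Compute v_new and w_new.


v_new = 0.9·-1.97 - 0.55 = -1.773 - 0.55 = -2.323
w_new = -4.12 - 0.1·-2.323 = -4.12 + 0.2323 = -3.8877

v_new=-2.323, w_new=-3.8877


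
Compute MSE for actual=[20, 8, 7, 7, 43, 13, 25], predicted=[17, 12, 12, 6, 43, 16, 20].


Squared errors: (20-17)²=9, (8-12)²=16, (7-12)²=25, (7-6)²=1, (43-43)²=0, (13-16)²=9, (25-20)²=25
Sum = 85
MSE = 85/7 = 85/7

85/7


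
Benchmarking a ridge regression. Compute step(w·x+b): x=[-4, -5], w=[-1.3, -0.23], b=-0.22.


z = (-4)·(-1.3) + (-5)·(-0.23) - 0.22
  = 6.13
step(z) = 1 (z≥0)

1


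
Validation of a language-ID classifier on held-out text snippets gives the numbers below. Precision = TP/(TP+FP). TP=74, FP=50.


Precision = TP/(TP+FP)
= 74/(74+50)
= 74/124 = 59.68%

59.68%


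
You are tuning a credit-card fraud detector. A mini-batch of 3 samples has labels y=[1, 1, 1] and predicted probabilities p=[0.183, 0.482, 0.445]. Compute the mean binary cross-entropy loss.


L[0] = -ln(0.183) = 1.6983
L[1] = -ln(0.482) = 0.7298
L[2] = -ln(0.445) = 0.8097
mean = (1.6983 + 0.7298 + 0.8097)/3 = 1.0793

1.0793


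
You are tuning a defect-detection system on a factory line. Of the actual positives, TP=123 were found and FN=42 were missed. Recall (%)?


Recall = TP/(TP+FN)
= 123/(123+42)
= 123/165 = 74.55%

74.55%


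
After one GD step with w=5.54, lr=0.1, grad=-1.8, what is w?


w_new = w - α·∇
= 5.54 - 0.1·-1.8
= 5.54 + 0.18
= 5.72

5.72


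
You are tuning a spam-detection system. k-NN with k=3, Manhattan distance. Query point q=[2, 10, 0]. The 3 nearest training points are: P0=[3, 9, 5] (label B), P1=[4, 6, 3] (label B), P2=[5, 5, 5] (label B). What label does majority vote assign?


d(q,P0) = 7  (label B)
d(q,P1) = 9  (label B)
d(q,P2) = 13  (label B)
Votes: A=0, B=3
Majority → B

B


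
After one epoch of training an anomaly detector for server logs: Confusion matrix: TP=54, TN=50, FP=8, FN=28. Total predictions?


Total = TP + TN + FP + FN
= 54 + 50 + 8 + 28
= 140
(Predicted positive: 62, predicted negative: 78)

140


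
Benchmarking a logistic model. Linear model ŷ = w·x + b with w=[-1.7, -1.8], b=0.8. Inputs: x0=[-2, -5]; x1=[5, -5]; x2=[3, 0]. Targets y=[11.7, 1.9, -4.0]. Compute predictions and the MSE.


ŷ0 = (-1.7)·(-2) + (-1.8)·(-5) + 0.8 = 13.2
ŷ1 = (-1.7)·(5) + (-1.8)·(-5) + 0.8 = 1.3
ŷ2 = (-1.7)·(3) + (-1.8)·(0) + 0.8 = -4.3
errors² = [2.25, 0.36, 0.09]
MSE = 2.7000/3 = 0.9

0.9


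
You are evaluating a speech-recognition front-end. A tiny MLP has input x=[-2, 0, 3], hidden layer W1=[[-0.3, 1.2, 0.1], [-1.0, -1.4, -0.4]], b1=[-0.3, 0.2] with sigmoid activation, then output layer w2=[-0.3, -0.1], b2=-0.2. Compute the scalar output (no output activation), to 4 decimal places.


z1[0] = (-0.3)·(-2) + (1.2)·(0) + (0.1)·(3) - 0.3 = 0.6
z1[1] = (-1.0)·(-2) + (-1.4)·(0) + (-0.4)·(3) + 0.2 = 1.0
h = sigmoid(z1) = [0.6457, 0.7311]
output = (-0.3)·(0.6457) + (-0.1)·(0.7311) - 0.2 = -0.4668

-0.4668


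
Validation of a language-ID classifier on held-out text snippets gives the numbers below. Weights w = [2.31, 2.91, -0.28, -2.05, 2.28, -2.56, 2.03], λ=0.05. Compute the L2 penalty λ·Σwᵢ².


‖w‖₂² = (2.31)² + (2.91)² + (-0.28)² + (-2.05)² + (2.28)² + (-2.56)² + (2.03)²
     = 5.3361 + 8.4681 + 0.0784 + 4.2025 + 5.1984 + 6.5536 + 4.1209
     = 33.958
λ·‖w‖₂² = 0.05·33.958 = 1.6979

1.6979


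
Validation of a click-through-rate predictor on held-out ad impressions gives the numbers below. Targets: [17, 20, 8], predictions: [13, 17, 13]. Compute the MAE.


Absolute errors: |17-13|=4, |20-17|=3, |8-13|=5
Sum = 12
MAE = 12/3 = 4

4


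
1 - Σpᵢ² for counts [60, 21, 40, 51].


Probabilities: [60/172, 21/172, 40/172, 51/172] ≈ [0.3488, 0.1221, 0.2326, 0.2965]
Σpᵢ² = (3600 + 441 + 1600 + 2601)/172² = 8242/29584
Gini = 1 - Σpᵢ² = 1 - 8242/29584 = 0.7214

0.7214
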